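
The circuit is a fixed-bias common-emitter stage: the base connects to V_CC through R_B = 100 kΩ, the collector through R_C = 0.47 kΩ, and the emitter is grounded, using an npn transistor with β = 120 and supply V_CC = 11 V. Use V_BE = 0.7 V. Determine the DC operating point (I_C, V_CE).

Base loop: V_CC = I_B·R_B + V_BE, so I_B = (11 − 0.7)/100 kΩ = 0.103 mA.
In the active region I_C = β·I_B = 120 × 0.103 = 12.4 mA.
Collector loop: V_CE = V_CC − I_C·R_C = 11 − 12.4×0.47 = 5.19 V.
Since V_CE = 5.19 V > V_CE(sat) ≈ 0.2 V, the transistor is in the active region as assumed.

I_C ≈ 12 mA, V_CE ≈ 5.2 V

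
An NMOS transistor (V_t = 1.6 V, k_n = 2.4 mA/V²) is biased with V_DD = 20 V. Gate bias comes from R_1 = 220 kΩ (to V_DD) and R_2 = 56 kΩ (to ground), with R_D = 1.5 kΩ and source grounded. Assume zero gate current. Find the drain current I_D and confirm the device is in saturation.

I_D ≈ 7.2 mA

V_G = V_DD·R_2/(R_1+R_2) = 20×56/276 = 4.06 V. With the source grounded, V_GS = V_G = 4.06 V.
Assume saturation: I_D = (k_n/2)(V_GS − V_t)² = (2.4/2)×(4.06 − 1.6)² = 1.2×2.46² = 7.25 mA.
V_DS = V_DD − I_D·R_D = 20 − 7.25×1.5 = 9.13 V.
Saturation requires V_DS ≥ V_GS − V_t = 2.46 V; 9.13 ≥ 2.46 ✓.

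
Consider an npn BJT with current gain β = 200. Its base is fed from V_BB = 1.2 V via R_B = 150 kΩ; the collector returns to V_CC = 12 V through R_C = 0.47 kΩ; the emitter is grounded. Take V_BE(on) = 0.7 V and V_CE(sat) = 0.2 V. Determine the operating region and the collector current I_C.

active; I_C ≈ 0.67 mA

Assume active. Base-emitter loop: I_B = (V_BB − V_BE)/R_B = (1.2 − 0.7)/150 = 0.00333 mA.
I_C = β·I_B = 200×0.00333 = 0.667 mA.
V_CE = V_CC − I_C·R_C = 12 − 0.667×0.47 = 11.7 V > V_CE(sat), so the active-region assumption holds.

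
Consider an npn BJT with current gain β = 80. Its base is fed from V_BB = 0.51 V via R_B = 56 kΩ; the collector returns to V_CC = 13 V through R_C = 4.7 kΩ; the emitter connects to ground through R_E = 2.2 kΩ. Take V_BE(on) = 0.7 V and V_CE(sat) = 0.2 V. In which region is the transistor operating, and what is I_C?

cutoff; I_C ≈ 0

V_BB = 0.51 V ≤ V_BE(on) = 0.7 V, so the base-emitter junction is not forward biased.
The transistor is in cutoff: I_B = I_C = 0.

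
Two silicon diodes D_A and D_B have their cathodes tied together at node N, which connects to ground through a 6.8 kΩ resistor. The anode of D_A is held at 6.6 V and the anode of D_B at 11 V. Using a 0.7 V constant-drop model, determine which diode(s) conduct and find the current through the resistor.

Assume both conduct. Then node N would need to be at both 6.6−0.7 = 5.9 V and 11−0.7 = 10.3 V, which is impossible.
Assume only D_B conducts: V_N = 11 − 0.7 = 10.3 V, so I_R = 10.3/6.8 = 1.51 mA.
Check D_A: its anode-to-cathode voltage is 6.6 − 10.3 = -3.7 V < 0.7 V, so it is off. The assumption is consistent.

Only D_B conducts; I_R ≈ 1.5 mA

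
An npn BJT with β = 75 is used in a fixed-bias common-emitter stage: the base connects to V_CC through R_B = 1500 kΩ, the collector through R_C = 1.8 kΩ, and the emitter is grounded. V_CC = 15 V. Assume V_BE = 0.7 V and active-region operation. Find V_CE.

Base loop: V_CC = I_B·R_B + V_BE, so I_B = (15 − 0.7)/1500 kΩ = 0.00953 mA.
In the active region I_C = β·I_B = 75 × 0.00953 = 0.715 mA.
Collector loop: V_CE = V_CC − I_C·R_C = 15 − 0.715×1.8 = 13.7 V.
Since V_CE = 13.7 V > V_CE(sat) ≈ 0.2 V, the transistor is in the active region as assumed.

V_CE ≈ 14 V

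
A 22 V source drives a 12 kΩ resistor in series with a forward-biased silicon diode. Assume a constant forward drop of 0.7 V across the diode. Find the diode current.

I ≈ 1.8 mA

KVL around the loop: 22 = V_D + I·R = 0.7 + I × 12 kΩ.
So I = (22 − 0.7) / 12 kΩ = 21.3 / 12 = 1.78 mA.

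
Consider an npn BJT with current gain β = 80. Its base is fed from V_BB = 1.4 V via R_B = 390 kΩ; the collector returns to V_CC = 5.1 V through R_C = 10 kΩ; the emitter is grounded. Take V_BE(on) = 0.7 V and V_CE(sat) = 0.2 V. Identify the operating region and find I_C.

Assume active. Base-emitter loop: I_B = (V_BB − V_BE)/R_B = (1.4 − 0.7)/390 = 0.00179 mA.
I_C = β·I_B = 80×0.00179 = 0.144 mA.
V_CE = V_CC − I_C·R_C = 5.1 − 0.144×10 = 3.66 V > V_CE(sat), so the active-region assumption holds.

active; I_C ≈ 0.14 mA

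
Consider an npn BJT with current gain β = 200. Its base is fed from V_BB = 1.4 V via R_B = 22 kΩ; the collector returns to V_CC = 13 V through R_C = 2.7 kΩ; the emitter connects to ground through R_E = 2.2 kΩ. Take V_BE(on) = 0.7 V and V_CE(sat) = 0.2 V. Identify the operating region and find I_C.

active; I_C ≈ 0.3 mA

Assume active. Base-emitter loop: I_B = (V_BB − V_BE)/(R_B + (β+1)R_E) = (1.4 − 0.7)/(22 + 201×2.2) = 0.00151 mA.
I_C = β·I_B = 200×0.00151 = 0.302 mA.
V_CE = V_CC − I_C·R_C − I_E·R_E = 13 − 0.302×2.7 − 0.303×2.2 = 11.5 V > V_CE(sat), so the active-region assumption holds.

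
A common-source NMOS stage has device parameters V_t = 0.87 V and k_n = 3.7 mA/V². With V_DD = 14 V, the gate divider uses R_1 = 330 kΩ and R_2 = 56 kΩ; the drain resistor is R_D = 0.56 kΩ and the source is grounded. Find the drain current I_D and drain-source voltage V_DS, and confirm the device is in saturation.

V_G = V_DD·R_2/(R_1+R_2) = 14×56/386 = 2.03 V. With the source grounded, V_GS = V_G = 2.03 V.
Assume saturation: I_D = (k_n/2)(V_GS − V_t)² = (3.7/2)×(2.03 − 0.87)² = 1.85×1.16² = 2.49 mA.
V_DS = V_DD − I_D·R_D = 14 − 2.49×0.56 = 12.6 V.
Saturation requires V_DS ≥ V_GS − V_t = 1.16 V; 12.6 ≥ 1.16 ✓.

I_D ≈ 2.5 mA, V_DS ≈ 13 V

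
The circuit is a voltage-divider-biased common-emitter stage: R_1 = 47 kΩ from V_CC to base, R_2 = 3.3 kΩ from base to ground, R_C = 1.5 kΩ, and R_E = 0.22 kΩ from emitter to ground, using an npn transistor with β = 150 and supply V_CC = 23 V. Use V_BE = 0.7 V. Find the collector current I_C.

Thevenize the base divider: V_Th = V_CC·R_2/(R_1+R_2) = 23×3.3/50.3 = 1.51 V, R_Th = R_1‖R_2 = 3.08 kΩ.
Base-emitter loop: V_Th = I_B·R_Th + V_BE + (β+1)I_B·R_E, so I_B = (1.51 − 0.7) / (3.08 + 151×0.22) = 0.0223 mA.
I_C = β·I_B = 150×0.0223 = 3.34 mA, and I_E = (β+1)I_B = 3.36 mA.
V_CE = V_CC − I_C·R_C − I_E·R_E = 23 − 3.34×1.5 − 3.36×0.22 = 17.2 V.
V_CE = 17.2 V > 0.2 V confirms active-region operation.

I_C ≈ 3.3 mA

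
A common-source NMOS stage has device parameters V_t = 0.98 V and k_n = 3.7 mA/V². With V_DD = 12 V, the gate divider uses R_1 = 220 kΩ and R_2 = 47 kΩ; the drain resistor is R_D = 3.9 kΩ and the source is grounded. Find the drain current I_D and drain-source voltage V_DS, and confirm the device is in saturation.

I_D ≈ 2.4 mA, V_DS ≈ 2.7 V

V_G = V_DD·R_2/(R_1+R_2) = 12×47/267 = 2.11 V. With the source grounded, V_GS = V_G = 2.11 V.
Assume saturation: I_D = (k_n/2)(V_GS − V_t)² = (3.7/2)×(2.11 − 0.98)² = 1.85×1.13² = 2.37 mA.
V_DS = V_DD − I_D·R_D = 12 − 2.37×3.9 = 2.75 V.
Saturation requires V_DS ≥ V_GS − V_t = 1.13 V; 2.75 ≥ 1.13 ✓.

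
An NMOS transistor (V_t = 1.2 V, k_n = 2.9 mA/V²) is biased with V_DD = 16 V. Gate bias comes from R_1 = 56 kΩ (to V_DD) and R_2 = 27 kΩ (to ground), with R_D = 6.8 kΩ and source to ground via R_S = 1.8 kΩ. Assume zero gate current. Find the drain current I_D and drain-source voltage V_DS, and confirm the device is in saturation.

I_D ≈ 1.6 mA, V_DS ≈ 1.9 V

V_G = V_DD·R_2/(R_1+R_2) = 16×27/83 = 5.2 V.
Assume saturation: I_D = (k_n/2)(V_GS − V_t)² with V_GS = V_G − I_D·R_S = 5.2 − 1.8·I_D.
Substituting gives 4.7·I_D² − 21.9·I_D + 23.3 = 0, with roots I_D = 1.63 or 3.03 mA.
The root I_D = 3.03 mA gives V_GS = -0.245 V ≤ V_t, so take I_D = 1.63 mA.
Then V_GS = 2.26 V and V_DS = V_DD − I_D(R_D+R_S) = 16 − 1.63×8.6 = 1.94 V.
Saturation requires V_DS ≥ V_GS − V_t = 1.06 V; 1.94 ≥ 1.06 ✓.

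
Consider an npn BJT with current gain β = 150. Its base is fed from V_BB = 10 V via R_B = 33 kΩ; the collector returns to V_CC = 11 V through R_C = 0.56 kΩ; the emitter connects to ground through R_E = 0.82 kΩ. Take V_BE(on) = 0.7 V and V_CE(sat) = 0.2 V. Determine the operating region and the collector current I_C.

saturation; I_C ≈ 7.8 mA

Assume active: I_B = (10 − 0.7)/(33 + 151×0.82) = 0.0593 mA, I_C = β·I_B = 8.9 mA.
Then V_CE = 11 − 8.9×0.56 − 8.95×0.82 = -1.32 V < 0.2 V — the active assumption fails.
Re-solve with V_CE = 0.2 V. KCL at the emitter: V_E/R_E = (V_BB−0.7−V_E)/R_B + (V_CC−0.2−V_E)/R_C, giving V_E = 6.45 V.
I_C = (V_CC − 0.2 − V_E)/R_C = (10.8 − 6.45)/0.56 = 7.77 mA.
Check: I_B = (9.3 − 6.45)/33 = 0.0865 mA, and β·I_B = 13 mA > I_C, confirming saturation.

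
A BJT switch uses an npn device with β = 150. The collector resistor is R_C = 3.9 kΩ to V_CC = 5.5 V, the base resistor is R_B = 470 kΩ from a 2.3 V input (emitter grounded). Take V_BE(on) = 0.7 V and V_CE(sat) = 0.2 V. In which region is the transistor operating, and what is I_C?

active; I_C ≈ 0.51 mA

Assume active. Base-emitter loop: I_B = (V_BB − V_BE)/R_B = (2.3 − 0.7)/470 = 0.0034 mA.
I_C = β·I_B = 150×0.0034 = 0.511 mA.
V_CE = V_CC − I_C·R_C = 5.5 − 0.511×3.9 = 3.51 V > V_CE(sat), so the active-region assumption holds.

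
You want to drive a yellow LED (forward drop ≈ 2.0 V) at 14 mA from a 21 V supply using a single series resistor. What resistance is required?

The resistor drops V_S − V_D = 21 − 2.0 = 19 V at 14 mA.
R = 19 V / 14 mA = 1.36 kΩ.

R ≈ 1.4 kΩ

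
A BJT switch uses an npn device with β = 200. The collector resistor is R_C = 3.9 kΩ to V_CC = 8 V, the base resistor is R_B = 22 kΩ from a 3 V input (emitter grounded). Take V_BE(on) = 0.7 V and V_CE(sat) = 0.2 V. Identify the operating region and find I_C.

Assume active: I_B = (3 − 0.7)/22 = 0.105 mA, giving I_C = β·I_B = 20.9 mA.
But then V_CE = 8 − 20.9×3.9 = -73.5 V < V_CE(sat) = 0.2 V — impossible in the active region.
So the transistor is saturated. With V_CE = 0.2 V, I_C = (V_CC − 0.2)/R_C = 7.8/3.9 = 2 mA.
Check: β·I_B = 20.9 mA > I_C = 2 mA, confirming saturation.

saturation; I_C ≈ 2 mA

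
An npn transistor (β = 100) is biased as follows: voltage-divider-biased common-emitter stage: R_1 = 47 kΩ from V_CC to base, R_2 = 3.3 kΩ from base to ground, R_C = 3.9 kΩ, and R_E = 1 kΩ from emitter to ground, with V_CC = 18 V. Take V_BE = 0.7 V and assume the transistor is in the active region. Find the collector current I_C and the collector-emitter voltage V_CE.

I_C ≈ 0.46 mA, V_CE ≈ 16 V

Thevenize the base divider: V_Th = V_CC·R_2/(R_1+R_2) = 18×3.3/50.3 = 1.18 V, R_Th = R_1‖R_2 = 3.08 kΩ.
Base-emitter loop: V_Th = I_B·R_Th + V_BE + (β+1)I_B·R_E, so I_B = (1.18 − 0.7) / (3.08 + 101×1) = 0.00462 mA.
I_C = β·I_B = 100×0.00462 = 0.462 mA, and I_E = (β+1)I_B = 0.467 mA.
V_CE = V_CC − I_C·R_C − I_E·R_E = 18 − 0.462×3.9 − 0.467×1 = 15.7 V.
V_CE = 15.7 V > 0.2 V confirms active-region operation.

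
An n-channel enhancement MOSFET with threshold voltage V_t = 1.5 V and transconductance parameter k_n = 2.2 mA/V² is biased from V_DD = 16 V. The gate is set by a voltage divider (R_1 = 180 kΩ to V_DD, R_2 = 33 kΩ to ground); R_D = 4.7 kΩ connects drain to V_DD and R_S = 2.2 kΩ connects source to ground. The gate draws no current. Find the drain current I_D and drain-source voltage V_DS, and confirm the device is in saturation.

I_D ≈ 0.23 mA, V_DS ≈ 14 V

V_G = V_DD·R_2/(R_1+R_2) = 16×33/213 = 2.48 V.
Assume saturation: I_D = (k_n/2)(V_GS − V_t)² with V_GS = V_G − I_D·R_S = 2.48 − 2.2·I_D.
Substituting gives 5.32·I_D² − 5.74·I_D + 1.05 = 0, with roots I_D = 0.235 or 0.843 mA.
The root I_D = 0.843 mA gives V_GS = 0.625 V ≤ V_t, so take I_D = 0.235 mA.
Then V_GS = 1.96 V and V_DS = V_DD − I_D(R_D+R_S) = 16 − 0.235×6.9 = 14.4 V.
Saturation requires V_DS ≥ V_GS − V_t = 0.462 V; 14.4 ≥ 0.462 ✓.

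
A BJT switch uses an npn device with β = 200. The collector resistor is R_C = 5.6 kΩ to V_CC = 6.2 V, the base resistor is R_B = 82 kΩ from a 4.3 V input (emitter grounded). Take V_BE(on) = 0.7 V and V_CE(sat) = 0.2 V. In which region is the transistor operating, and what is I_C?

Assume active: I_B = (4.3 − 0.7)/82 = 0.0439 mA, giving I_C = β·I_B = 8.78 mA.
But then V_CE = 6.2 − 8.78×5.6 = -43 V < V_CE(sat) = 0.2 V — impossible in the active region.
So the transistor is saturated. With V_CE = 0.2 V, I_C = (V_CC − 0.2)/R_C = 6/5.6 = 1.07 mA.
Check: β·I_B = 8.78 mA > I_C = 1.07 mA, confirming saturation.

saturation; I_C ≈ 1.1 mA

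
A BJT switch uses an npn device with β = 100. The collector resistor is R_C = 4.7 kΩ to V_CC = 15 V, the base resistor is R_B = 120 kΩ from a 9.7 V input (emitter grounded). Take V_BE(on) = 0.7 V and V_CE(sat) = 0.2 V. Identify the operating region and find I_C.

saturation; I_C ≈ 3.1 mA

Assume active: I_B = (9.7 − 0.7)/120 = 0.075 mA, giving I_C = β·I_B = 7.5 mA.
But then V_CE = 15 − 7.5×4.7 = -20.2 V < V_CE(sat) = 0.2 V — impossible in the active region.
So the transistor is saturated. With V_CE = 0.2 V, I_C = (V_CC − 0.2)/R_C = 14.8/4.7 = 3.15 mA.
Check: β·I_B = 7.5 mA > I_C = 3.15 mA, confirming saturation.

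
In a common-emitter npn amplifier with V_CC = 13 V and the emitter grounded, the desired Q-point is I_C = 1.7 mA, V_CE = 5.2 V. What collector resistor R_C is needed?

Collector loop: V_CC = I_C·R_C + V_CE.
R_C = (V_CC − V_CE)/I_C = (13 − 5.2)/1.7 = 4.59 kΩ.

R_C ≈ 4.6 kΩ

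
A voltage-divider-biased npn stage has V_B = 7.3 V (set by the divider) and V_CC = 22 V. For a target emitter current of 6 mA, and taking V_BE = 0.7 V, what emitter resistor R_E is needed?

V_E = V_B − V_BE = 7.3 − 0.7 = 6.6 V.
R_E = V_E / I_E = 6.6 / 6 = 1.1 kΩ.

R_E ≈ 1.1 kΩ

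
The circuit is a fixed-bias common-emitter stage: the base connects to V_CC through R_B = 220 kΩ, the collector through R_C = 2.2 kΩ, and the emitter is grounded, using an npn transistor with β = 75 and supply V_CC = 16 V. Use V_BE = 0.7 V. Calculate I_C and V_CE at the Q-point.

Base loop: V_CC = I_B·R_B + V_BE, so I_B = (16 − 0.7)/220 kΩ = 0.0695 mA.
In the active region I_C = β·I_B = 75 × 0.0695 = 5.22 mA.
Collector loop: V_CE = V_CC − I_C·R_C = 16 − 5.22×2.2 = 4.52 V.
Since V_CE = 4.52 V > V_CE(sat) ≈ 0.2 V, the transistor is in the active region as assumed.

I_C ≈ 5.2 mA, V_CE ≈ 4.5 V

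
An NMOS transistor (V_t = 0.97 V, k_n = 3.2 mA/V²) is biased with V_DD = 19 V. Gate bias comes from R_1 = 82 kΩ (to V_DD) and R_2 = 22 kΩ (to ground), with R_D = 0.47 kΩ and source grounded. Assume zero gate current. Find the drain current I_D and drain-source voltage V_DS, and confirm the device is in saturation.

V_G = V_DD·R_2/(R_1+R_2) = 19×22/104 = 4.02 V. With the source grounded, V_GS = V_G = 4.02 V.
Assume saturation: I_D = (k_n/2)(V_GS − V_t)² = (3.2/2)×(4.02 − 0.97)² = 1.6×3.05² = 14.9 mA.
V_DS = V_DD − I_D·R_D = 19 − 14.9×0.47 = 12 V.
Saturation requires V_DS ≥ V_GS − V_t = 3.05 V; 12 ≥ 3.05 ✓.

I_D ≈ 15 mA, V_DS ≈ 12 V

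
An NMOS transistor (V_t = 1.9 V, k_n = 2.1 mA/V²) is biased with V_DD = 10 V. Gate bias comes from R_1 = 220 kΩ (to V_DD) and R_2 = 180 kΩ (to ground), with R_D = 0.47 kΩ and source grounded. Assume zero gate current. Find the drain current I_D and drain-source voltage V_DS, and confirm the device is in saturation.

V_G = V_DD·R_2/(R_1+R_2) = 10×180/400 = 4.5 V. With the source grounded, V_GS = V_G = 4.5 V.
Assume saturation: I_D = (k_n/2)(V_GS − V_t)² = (2.1/2)×(4.5 − 1.9)² = 1.05×2.6² = 7.1 mA.
V_DS = V_DD − I_D·R_D = 10 − 7.1×0.47 = 6.66 V.
Saturation requires V_DS ≥ V_GS − V_t = 2.6 V; 6.66 ≥ 2.6 ✓.

I_D ≈ 7.1 mA, V_DS ≈ 6.7 V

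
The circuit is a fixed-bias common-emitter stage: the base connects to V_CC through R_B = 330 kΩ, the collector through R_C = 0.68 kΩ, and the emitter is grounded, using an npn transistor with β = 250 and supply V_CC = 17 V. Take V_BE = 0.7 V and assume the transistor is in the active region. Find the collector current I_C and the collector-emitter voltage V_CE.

I_C ≈ 12 mA, V_CE ≈ 8.6 V

Base loop: V_CC = I_B·R_B + V_BE, so I_B = (17 − 0.7)/330 kΩ = 0.0494 mA.
In the active region I_C = β·I_B = 250 × 0.0494 = 12.3 mA.
Collector loop: V_CE = V_CC − I_C·R_C = 17 − 12.3×0.68 = 8.6 V.
Since V_CE = 8.6 V > V_CE(sat) ≈ 0.2 V, the transistor is in the active region as assumed.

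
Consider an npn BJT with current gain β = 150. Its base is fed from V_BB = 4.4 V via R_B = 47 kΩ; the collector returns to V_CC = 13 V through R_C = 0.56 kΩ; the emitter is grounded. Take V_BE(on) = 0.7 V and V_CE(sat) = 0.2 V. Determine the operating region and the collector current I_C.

active; I_C ≈ 12 mA

Assume active. Base-emitter loop: I_B = (V_BB − V_BE)/R_B = (4.4 − 0.7)/47 = 0.0787 mA.
I_C = β·I_B = 150×0.0787 = 11.8 mA.
V_CE = V_CC − I_C·R_C = 13 − 11.8×0.56 = 6.39 V > V_CE(sat), so the active-region assumption holds.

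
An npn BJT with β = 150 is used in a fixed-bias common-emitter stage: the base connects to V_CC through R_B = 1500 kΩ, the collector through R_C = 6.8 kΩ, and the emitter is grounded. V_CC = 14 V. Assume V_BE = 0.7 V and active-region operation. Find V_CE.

Base loop: V_CC = I_B·R_B + V_BE, so I_B = (14 − 0.7)/1500 kΩ = 0.00887 mA.
In the active region I_C = β·I_B = 150 × 0.00887 = 1.33 mA.
Collector loop: V_CE = V_CC − I_C·R_C = 14 − 1.33×6.8 = 4.96 V.
Since V_CE = 4.96 V > V_CE(sat) ≈ 0.2 V, the transistor is in the active region as assumed.

V_CE ≈ 5 V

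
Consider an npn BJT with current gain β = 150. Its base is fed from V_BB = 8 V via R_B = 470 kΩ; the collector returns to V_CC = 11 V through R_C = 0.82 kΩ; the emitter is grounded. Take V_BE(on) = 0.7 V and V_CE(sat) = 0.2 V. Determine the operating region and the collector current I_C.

Assume active. Base-emitter loop: I_B = (V_BB − V_BE)/R_B = (8 − 0.7)/470 = 0.0155 mA.
I_C = β·I_B = 150×0.0155 = 2.33 mA.
V_CE = V_CC − I_C·R_C = 11 − 2.33×0.82 = 9.09 V > V_CE(sat), so the active-region assumption holds.

active; I_C ≈ 2.3 mA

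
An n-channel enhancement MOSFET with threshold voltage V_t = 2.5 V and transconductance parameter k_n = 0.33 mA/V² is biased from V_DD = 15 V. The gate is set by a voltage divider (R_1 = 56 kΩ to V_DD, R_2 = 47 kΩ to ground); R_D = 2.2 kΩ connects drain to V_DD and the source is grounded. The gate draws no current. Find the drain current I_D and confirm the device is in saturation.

V_G = V_DD·R_2/(R_1+R_2) = 15×47/103 = 6.84 V. With the source grounded, V_GS = V_G = 6.84 V.
Assume saturation: I_D = (k_n/2)(V_GS − V_t)² = (0.33/2)×(6.84 − 2.5)² = 0.165×4.34² = 3.11 mA.
V_DS = V_DD − I_D·R_D = 15 − 3.11×2.2 = 8.15 V.
Saturation requires V_DS ≥ V_GS − V_t = 4.34 V; 8.15 ≥ 4.34 ✓.

I_D ≈ 3.1 mA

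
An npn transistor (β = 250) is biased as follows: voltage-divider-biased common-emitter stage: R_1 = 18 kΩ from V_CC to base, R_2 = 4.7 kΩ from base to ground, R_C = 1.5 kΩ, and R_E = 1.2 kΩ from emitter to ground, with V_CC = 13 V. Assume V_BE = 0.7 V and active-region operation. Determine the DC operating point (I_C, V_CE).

I_C ≈ 1.6 mA, V_CE ≈ 8.6 V

Thevenize the base divider: V_Th = V_CC·R_2/(R_1+R_2) = 13×4.7/22.7 = 2.69 V, R_Th = R_1‖R_2 = 3.73 kΩ.
Base-emitter loop: V_Th = I_B·R_Th + V_BE + (β+1)I_B·R_E, so I_B = (2.69 − 0.7) / (3.73 + 251×1.2) = 0.00653 mA.
I_C = β·I_B = 250×0.00653 = 1.63 mA, and I_E = (β+1)I_B = 1.64 mA.
V_CE = V_CC − I_C·R_C − I_E·R_E = 13 − 1.63×1.5 − 1.64×1.2 = 8.58 V.
V_CE = 8.58 V > 0.2 V confirms active-region operation.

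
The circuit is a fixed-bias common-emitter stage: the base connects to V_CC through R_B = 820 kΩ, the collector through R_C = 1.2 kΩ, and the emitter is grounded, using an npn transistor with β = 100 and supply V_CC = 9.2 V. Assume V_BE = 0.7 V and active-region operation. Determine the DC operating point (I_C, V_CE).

I_C ≈ 1 mA, V_CE ≈ 8 V

Base loop: V_CC = I_B·R_B + V_BE, so I_B = (9.2 − 0.7)/820 kΩ = 0.0104 mA.
In the active region I_C = β·I_B = 100 × 0.0104 = 1.04 mA.
Collector loop: V_CE = V_CC − I_C·R_C = 9.2 − 1.04×1.2 = 7.96 V.
Since V_CE = 7.96 V > V_CE(sat) ≈ 0.2 V, the transistor is in the active region as assumed.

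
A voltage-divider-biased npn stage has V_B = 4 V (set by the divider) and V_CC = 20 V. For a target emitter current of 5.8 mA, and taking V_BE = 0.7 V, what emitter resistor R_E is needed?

R_E ≈ 0.57 kΩ

V_E = V_B − V_BE = 4 − 0.7 = 3.3 V.
R_E = V_E / I_E = 3.3 / 5.8 = 0.569 kΩ.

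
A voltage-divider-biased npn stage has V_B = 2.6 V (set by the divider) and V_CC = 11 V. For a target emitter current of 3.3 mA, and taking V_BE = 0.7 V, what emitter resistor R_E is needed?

V_E = V_B − V_BE = 2.6 − 0.7 = 1.9 V.
R_E = V_E / I_E = 1.9 / 3.3 = 0.576 kΩ.

R_E ≈ 0.58 kΩ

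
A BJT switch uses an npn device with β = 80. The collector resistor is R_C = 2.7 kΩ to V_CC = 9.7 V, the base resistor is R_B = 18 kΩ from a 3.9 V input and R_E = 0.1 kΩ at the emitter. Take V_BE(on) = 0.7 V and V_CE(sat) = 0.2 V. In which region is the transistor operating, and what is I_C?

saturation; I_C ≈ 3.4 mA

Assume active: I_B = (3.9 − 0.7)/(18 + 81×0.1) = 0.123 mA, I_C = β·I_B = 9.81 mA.
Then V_CE = 9.7 − 9.81×2.7 − 9.93×0.1 = -17.8 V < 0.2 V — the active assumption fails.
Re-solve with V_CE = 0.2 V. KCL at the emitter: V_E/R_E = (V_BB−0.7−V_E)/R_B + (V_CC−0.2−V_E)/R_C, giving V_E = 0.355 V.
I_C = (V_CC − 0.2 − V_E)/R_C = (9.5 − 0.355)/2.7 = 3.39 mA.
Check: I_B = (3.2 − 0.355)/18 = 0.158 mA, and β·I_B = 12.6 mA > I_C, confirming saturation.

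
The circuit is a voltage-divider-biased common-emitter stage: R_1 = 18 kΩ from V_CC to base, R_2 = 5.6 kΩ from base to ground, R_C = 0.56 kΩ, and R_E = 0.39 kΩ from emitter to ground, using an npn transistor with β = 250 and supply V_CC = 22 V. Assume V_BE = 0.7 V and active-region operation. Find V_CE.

V_CE ≈ 11 V

Thevenize the base divider: V_Th = V_CC·R_2/(R_1+R_2) = 22×5.6/23.6 = 5.22 V, R_Th = R_1‖R_2 = 4.27 kΩ.
Base-emitter loop: V_Th = I_B·R_Th + V_BE + (β+1)I_B·R_E, so I_B = (5.22 − 0.7) / (4.27 + 251×0.39) = 0.0442 mA.
I_C = β·I_B = 250×0.0442 = 11.1 mA, and I_E = (β+1)I_B = 11.1 mA.
V_CE = V_CC − I_C·R_C − I_E·R_E = 22 − 11.1×0.56 − 11.1×0.39 = 11.5 V.
V_CE = 11.5 V > 0.2 V confirms active-region operation.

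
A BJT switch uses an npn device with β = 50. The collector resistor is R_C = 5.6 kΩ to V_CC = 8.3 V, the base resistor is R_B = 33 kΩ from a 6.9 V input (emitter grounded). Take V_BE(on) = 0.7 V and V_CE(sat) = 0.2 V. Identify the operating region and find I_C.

saturation; I_C ≈ 1.4 mA

Assume active: I_B = (6.9 − 0.7)/33 = 0.188 mA, giving I_C = β·I_B = 9.39 mA.
But then V_CE = 8.3 − 9.39×5.6 = -44.3 V < V_CE(sat) = 0.2 V — impossible in the active region.
So the transistor is saturated. With V_CE = 0.2 V, I_C = (V_CC − 0.2)/R_C = 8.1/5.6 = 1.45 mA.
Check: β·I_B = 9.39 mA > I_C = 1.45 mA, confirming saturation.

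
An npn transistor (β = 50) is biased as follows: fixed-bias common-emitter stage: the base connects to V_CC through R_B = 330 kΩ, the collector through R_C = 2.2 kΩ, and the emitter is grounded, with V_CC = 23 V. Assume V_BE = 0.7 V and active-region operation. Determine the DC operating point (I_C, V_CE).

Base loop: V_CC = I_B·R_B + V_BE, so I_B = (23 − 0.7)/330 kΩ = 0.0676 mA.
In the active region I_C = β·I_B = 50 × 0.0676 = 3.38 mA.
Collector loop: V_CE = V_CC − I_C·R_C = 23 − 3.38×2.2 = 15.6 V.
Since V_CE = 15.6 V > V_CE(sat) ≈ 0.2 V, the transistor is in the active region as assumed.

I_C ≈ 3.4 mA, V_CE ≈ 16 V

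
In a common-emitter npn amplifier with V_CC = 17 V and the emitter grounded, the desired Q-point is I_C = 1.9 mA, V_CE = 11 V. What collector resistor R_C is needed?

Collector loop: V_CC = I_C·R_C + V_CE.
R_C = (V_CC − V_CE)/I_C = (17 − 11)/1.9 = 3.16 kΩ.

R_C ≈ 3.2 kΩ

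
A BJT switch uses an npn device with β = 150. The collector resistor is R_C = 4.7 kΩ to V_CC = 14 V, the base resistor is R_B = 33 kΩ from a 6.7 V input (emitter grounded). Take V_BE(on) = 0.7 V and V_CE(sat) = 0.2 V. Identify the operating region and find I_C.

Assume active: I_B = (6.7 − 0.7)/33 = 0.182 mA, giving I_C = β·I_B = 27.3 mA.
But then V_CE = 14 − 27.3×4.7 = -114 V < V_CE(sat) = 0.2 V — impossible in the active region.
So the transistor is saturated. With V_CE = 0.2 V, I_C = (V_CC − 0.2)/R_C = 13.8/4.7 = 2.94 mA.
Check: β·I_B = 27.3 mA > I_C = 2.94 mA, confirming saturation.

saturation; I_C ≈ 2.9 mA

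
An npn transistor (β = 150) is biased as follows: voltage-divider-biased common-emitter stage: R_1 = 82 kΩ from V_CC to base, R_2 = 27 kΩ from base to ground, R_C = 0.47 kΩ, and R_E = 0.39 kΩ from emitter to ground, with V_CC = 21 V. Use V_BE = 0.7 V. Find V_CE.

Thevenize the base divider: V_Th = V_CC·R_2/(R_1+R_2) = 21×27/109 = 5.2 V, R_Th = R_1‖R_2 = 20.3 kΩ.
Base-emitter loop: V_Th = I_B·R_Th + V_BE + (β+1)I_B·R_E, so I_B = (5.2 − 0.7) / (20.3 + 151×0.39) = 0.0568 mA.
I_C = β·I_B = 150×0.0568 = 8.53 mA, and I_E = (β+1)I_B = 8.58 mA.
V_CE = V_CC − I_C·R_C − I_E·R_E = 21 − 8.53×0.47 − 8.58×0.39 = 13.6 V.
V_CE = 13.6 V > 0.2 V confirms active-region operation.

V_CE ≈ 14 V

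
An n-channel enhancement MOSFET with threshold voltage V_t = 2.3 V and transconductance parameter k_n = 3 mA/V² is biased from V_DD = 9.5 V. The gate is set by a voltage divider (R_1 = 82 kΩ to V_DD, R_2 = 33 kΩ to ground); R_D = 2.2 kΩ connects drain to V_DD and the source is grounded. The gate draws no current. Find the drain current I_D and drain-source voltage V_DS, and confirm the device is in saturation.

V_G = V_DD·R_2/(R_1+R_2) = 9.5×33/115 = 2.73 V. With the source grounded, V_GS = V_G = 2.73 V.
Assume saturation: I_D = (k_n/2)(V_GS − V_t)² = (3/2)×(2.73 − 2.3)² = 1.5×0.426² = 0.272 mA.
V_DS = V_DD − I_D·R_D = 9.5 − 0.272×2.2 = 8.9 V.
Saturation requires V_DS ≥ V_GS − V_t = 0.426 V; 8.9 ≥ 0.426 ✓.

I_D ≈ 0.27 mA, V_DS ≈ 8.9 V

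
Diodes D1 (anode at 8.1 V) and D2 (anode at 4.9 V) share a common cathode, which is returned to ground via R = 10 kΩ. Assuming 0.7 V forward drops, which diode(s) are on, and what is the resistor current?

Assume both conduct. Then node N would need to be at both 8.1−0.7 = 7.4 V and 4.9−0.7 = 4.2 V, which is impossible.
Assume only D1 conducts: V_N = 8.1 − 0.7 = 7.4 V, so I_R = 7.4/10 = 0.74 mA.
Check D2: its anode-to-cathode voltage is 4.9 − 7.4 = -2.5 V < 0.7 V, so it is off. The assumption is consistent.

Only D1 conducts; I_R ≈ 0.74 mA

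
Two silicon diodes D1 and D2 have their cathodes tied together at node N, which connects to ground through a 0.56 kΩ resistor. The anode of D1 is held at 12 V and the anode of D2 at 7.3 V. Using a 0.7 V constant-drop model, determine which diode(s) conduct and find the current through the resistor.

Assume both conduct. Then node N would need to be at both 12−0.7 = 11.3 V and 7.3−0.7 = 6.6 V, which is impossible.
Assume only D1 conducts: V_N = 12 − 0.7 = 11.3 V, so I_R = 11.3/0.56 = 20.2 mA.
Check D2: its anode-to-cathode voltage is 7.3 − 11.3 = -4 V < 0.7 V, so it is off. The assumption is consistent.

Only D1 conducts; I_R ≈ 20 mA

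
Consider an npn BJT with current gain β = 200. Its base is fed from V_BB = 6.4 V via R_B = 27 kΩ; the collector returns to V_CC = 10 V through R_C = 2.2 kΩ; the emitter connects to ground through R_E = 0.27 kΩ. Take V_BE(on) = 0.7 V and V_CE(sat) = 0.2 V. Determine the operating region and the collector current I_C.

Assume active: I_B = (6.4 − 0.7)/(27 + 201×0.27) = 0.0701 mA, I_C = β·I_B = 14 mA.
Then V_CE = 10 − 14×2.2 − 14.1×0.27 = -24.7 V < 0.2 V — the active assumption fails.
Re-solve with V_CE = 0.2 V. KCL at the emitter: V_E/R_E = (V_BB−0.7−V_E)/R_B + (V_CC−0.2−V_E)/R_C, giving V_E = 1.11 V.
I_C = (V_CC − 0.2 − V_E)/R_C = (9.8 − 1.11)/2.2 = 3.95 mA.
Check: I_B = (5.7 − 1.11)/27 = 0.17 mA, and β·I_B = 34 mA > I_C, confirming saturation.

saturation; I_C ≈ 3.9 mA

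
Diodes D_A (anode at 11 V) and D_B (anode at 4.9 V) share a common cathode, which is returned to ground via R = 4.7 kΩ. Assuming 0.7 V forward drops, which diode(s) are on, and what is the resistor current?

Assume both conduct. Then node N would need to be at both 11−0.7 = 10.3 V and 4.9−0.7 = 4.2 V, which is impossible.
Assume only D_A conducts: V_N = 11 − 0.7 = 10.3 V, so I_R = 10.3/4.7 = 2.19 mA.
Check D_B: its anode-to-cathode voltage is 4.9 − 10.3 = -5.4 V < 0.7 V, so it is off. The assumption is consistent.

Only D_A conducts; I_R ≈ 2.2 mA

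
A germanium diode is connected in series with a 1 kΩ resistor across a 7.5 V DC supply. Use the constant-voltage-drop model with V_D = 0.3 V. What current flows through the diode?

KVL around the loop: 7.5 = V_D + I·R = 0.3 + I × 1 kΩ.
So I = (7.5 − 0.3) / 1 kΩ = 7.2 / 1 = 7.2 mA.

I ≈ 7.2 mA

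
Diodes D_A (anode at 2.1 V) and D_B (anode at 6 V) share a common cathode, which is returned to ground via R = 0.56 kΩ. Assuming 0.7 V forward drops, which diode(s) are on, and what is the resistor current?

Assume both conduct. Then node N would need to be at both 2.1−0.7 = 1.4 V and 6−0.7 = 5.3 V, which is impossible.
Assume only D_B conducts: V_N = 6 − 0.7 = 5.3 V, so I_R = 5.3/0.56 = 9.46 mA.
Check D_A: its anode-to-cathode voltage is 2.1 − 5.3 = -3.2 V < 0.7 V, so it is off. The assumption is consistent.

Only D_B conducts; I_R ≈ 9.5 mA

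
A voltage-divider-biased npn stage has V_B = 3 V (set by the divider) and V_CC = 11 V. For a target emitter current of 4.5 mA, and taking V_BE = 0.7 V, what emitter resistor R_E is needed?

V_E = V_B − V_BE = 3 − 0.7 = 2.3 V.
R_E = V_E / I_E = 2.3 / 4.5 = 0.511 kΩ.

R_E ≈ 0.51 kΩ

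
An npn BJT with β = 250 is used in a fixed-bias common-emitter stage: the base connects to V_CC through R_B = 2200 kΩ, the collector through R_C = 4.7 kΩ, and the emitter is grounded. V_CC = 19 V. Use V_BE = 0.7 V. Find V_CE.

V_CE ≈ 9.2 V

Base loop: V_CC = I_B·R_B + V_BE, so I_B = (19 − 0.7)/2200 kΩ = 0.00832 mA.
In the active region I_C = β·I_B = 250 × 0.00832 = 2.08 mA.
Collector loop: V_CE = V_CC − I_C·R_C = 19 − 2.08×4.7 = 9.23 V.
Since V_CE = 9.23 V > V_CE(sat) ≈ 0.2 V, the transistor is in the active region as assumed.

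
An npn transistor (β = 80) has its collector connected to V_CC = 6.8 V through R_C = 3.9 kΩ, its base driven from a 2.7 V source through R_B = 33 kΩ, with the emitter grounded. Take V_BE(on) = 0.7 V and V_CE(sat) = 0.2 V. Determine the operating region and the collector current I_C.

Assume active: I_B = (2.7 − 0.7)/33 = 0.0606 mA, giving I_C = β·I_B = 4.85 mA.
But then V_CE = 6.8 − 4.85×3.9 = -12.1 V < V_CE(sat) = 0.2 V — impossible in the active region.
So the transistor is saturated. With V_CE = 0.2 V, I_C = (V_CC − 0.2)/R_C = 6.6/3.9 = 1.69 mA.
Check: β·I_B = 4.85 mA > I_C = 1.69 mA, confirming saturation.

saturation; I_C ≈ 1.7 mA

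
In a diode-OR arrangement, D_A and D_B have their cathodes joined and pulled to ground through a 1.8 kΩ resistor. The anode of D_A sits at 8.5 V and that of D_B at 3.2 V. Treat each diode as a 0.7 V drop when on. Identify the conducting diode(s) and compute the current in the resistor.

Assume both conduct. Then node N would need to be at both 8.5−0.7 = 7.8 V and 3.2−0.7 = 2.5 V, which is impossible.
Assume only D_A conducts: V_N = 8.5 − 0.7 = 7.8 V, so I_R = 7.8/1.8 = 4.33 mA.
Check D_B: its anode-to-cathode voltage is 3.2 − 7.8 = -4.6 V < 0.7 V, so it is off. The assumption is consistent.

Only D_A conducts; I_R ≈ 4.3 mA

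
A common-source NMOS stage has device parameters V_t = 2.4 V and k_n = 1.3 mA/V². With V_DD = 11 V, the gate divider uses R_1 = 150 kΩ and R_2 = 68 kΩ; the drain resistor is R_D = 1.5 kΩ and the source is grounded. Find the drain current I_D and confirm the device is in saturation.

I_D ≈ 0.69 mA

V_G = V_DD·R_2/(R_1+R_2) = 11×68/218 = 3.43 V. With the source grounded, V_GS = V_G = 3.43 V.
Assume saturation: I_D = (k_n/2)(V_GS − V_t)² = (1.3/2)×(3.43 − 2.4)² = 0.65×1.03² = 0.691 mA.
V_DS = V_DD − I_D·R_D = 11 − 0.691×1.5 = 9.96 V.
Saturation requires V_DS ≥ V_GS − V_t = 1.03 V; 9.96 ≥ 1.03 ✓.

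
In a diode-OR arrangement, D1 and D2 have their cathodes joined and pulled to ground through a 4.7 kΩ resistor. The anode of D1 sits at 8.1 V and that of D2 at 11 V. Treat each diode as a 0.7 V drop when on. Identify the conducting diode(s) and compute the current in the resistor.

Assume both conduct. Then node N would need to be at both 8.1−0.7 = 7.4 V and 11−0.7 = 10.3 V, which is impossible.
Assume only D2 conducts: V_N = 11 − 0.7 = 10.3 V, so I_R = 10.3/4.7 = 2.19 mA.
Check D1: its anode-to-cathode voltage is 8.1 − 10.3 = -2.2 V < 0.7 V, so it is off. The assumption is consistent.

Only D2 conducts; I_R ≈ 2.2 mA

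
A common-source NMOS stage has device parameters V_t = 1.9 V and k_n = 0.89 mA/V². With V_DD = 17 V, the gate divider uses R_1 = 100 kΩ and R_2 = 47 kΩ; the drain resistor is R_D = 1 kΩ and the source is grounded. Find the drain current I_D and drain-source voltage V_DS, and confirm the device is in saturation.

V_G = V_DD·R_2/(R_1+R_2) = 17×47/147 = 5.44 V. With the source grounded, V_GS = V_G = 5.44 V.
Assume saturation: I_D = (k_n/2)(V_GS − V_t)² = (0.89/2)×(5.44 − 1.9)² = 0.445×3.54² = 5.56 mA.
V_DS = V_DD − I_D·R_D = 17 − 5.56×1 = 11.4 V.
Saturation requires V_DS ≥ V_GS − V_t = 3.54 V; 11.4 ≥ 3.54 ✓.

I_D ≈ 5.6 mA, V_DS ≈ 11 V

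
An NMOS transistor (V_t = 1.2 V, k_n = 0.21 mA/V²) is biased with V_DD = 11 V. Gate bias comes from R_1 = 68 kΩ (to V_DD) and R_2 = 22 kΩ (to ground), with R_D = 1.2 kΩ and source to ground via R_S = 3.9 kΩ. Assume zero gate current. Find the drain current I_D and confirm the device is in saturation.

V_G = V_DD·R_2/(R_1+R_2) = 11×22/90 = 2.69 V.
Assume saturation: I_D = (k_n/2)(V_GS − V_t)² with V_GS = V_G − I_D·R_S = 2.69 − 3.9·I_D.
Substituting gives 1.6·I_D² − 2.22·I_D + 0.233 = 0, with roots I_D = 0.114 or 1.28 mA.
The root I_D = 1.28 mA gives V_GS = -2.29 V ≤ V_t, so take I_D = 0.114 mA.
Then V_GS = 2.24 V and V_DS = V_DD − I_D(R_D+R_S) = 11 − 0.114×5.1 = 10.4 V.
Saturation requires V_DS ≥ V_GS − V_t = 1.04 V; 10.4 ≥ 1.04 ✓.

I_D ≈ 0.11 mA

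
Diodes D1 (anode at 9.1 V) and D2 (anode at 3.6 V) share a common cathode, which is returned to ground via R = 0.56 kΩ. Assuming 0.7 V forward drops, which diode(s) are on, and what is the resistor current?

Assume both conduct. Then node N would need to be at both 9.1−0.7 = 8.4 V and 3.6−0.7 = 2.9 V, which is impossible.
Assume only D1 conducts: V_N = 9.1 − 0.7 = 8.4 V, so I_R = 8.4/0.56 = 15 mA.
Check D2: its anode-to-cathode voltage is 3.6 − 8.4 = -4.8 V < 0.7 V, so it is off. The assumption is consistent.

Only D1 conducts; I_R ≈ 15 mA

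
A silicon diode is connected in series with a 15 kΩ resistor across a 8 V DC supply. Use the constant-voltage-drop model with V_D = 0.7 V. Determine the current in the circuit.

KVL around the loop: 8 = V_D + I·R = 0.7 + I × 15 kΩ.
So I = (8 − 0.7) / 15 kΩ = 7.3 / 15 = 0.487 mA.

I ≈ 0.49 mA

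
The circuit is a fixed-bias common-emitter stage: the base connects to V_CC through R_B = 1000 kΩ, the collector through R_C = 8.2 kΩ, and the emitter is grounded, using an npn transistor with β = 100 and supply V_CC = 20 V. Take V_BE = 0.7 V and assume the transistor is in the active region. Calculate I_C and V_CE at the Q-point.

Base loop: V_CC = I_B·R_B + V_BE, so I_B = (20 − 0.7)/1000 kΩ = 0.0193 mA.
In the active region I_C = β·I_B = 100 × 0.0193 = 1.93 mA.
Collector loop: V_CE = V_CC − I_C·R_C = 20 − 1.93×8.2 = 4.17 V.
Since V_CE = 4.17 V > V_CE(sat) ≈ 0.2 V, the transistor is in the active region as assumed.

I_C ≈ 1.9 mA, V_CE ≈ 4.2 V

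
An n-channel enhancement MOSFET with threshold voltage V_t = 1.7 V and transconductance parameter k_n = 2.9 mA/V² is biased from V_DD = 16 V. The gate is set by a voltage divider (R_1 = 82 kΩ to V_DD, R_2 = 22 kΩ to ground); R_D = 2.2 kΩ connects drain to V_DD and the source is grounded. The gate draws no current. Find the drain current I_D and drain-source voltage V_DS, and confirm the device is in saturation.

V_G = V_DD·R_2/(R_1+R_2) = 16×22/104 = 3.38 V. With the source grounded, V_GS = V_G = 3.38 V.
Assume saturation: I_D = (k_n/2)(V_GS − V_t)² = (2.9/2)×(3.38 − 1.7)² = 1.45×1.68² = 4.11 mA.
V_DS = V_DD − I_D·R_D = 16 − 4.11×2.2 = 6.95 V.
Saturation requires V_DS ≥ V_GS − V_t = 1.68 V; 6.95 ≥ 1.68 ✓.

I_D ≈ 4.1 mA, V_DS ≈ 6.9 V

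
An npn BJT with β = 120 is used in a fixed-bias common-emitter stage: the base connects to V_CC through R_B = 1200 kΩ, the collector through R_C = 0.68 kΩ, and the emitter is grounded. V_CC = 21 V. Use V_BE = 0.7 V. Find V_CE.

V_CE ≈ 20 V

Base loop: V_CC = I_B·R_B + V_BE, so I_B = (21 − 0.7)/1200 kΩ = 0.0169 mA.
In the active region I_C = β·I_B = 120 × 0.0169 = 2.03 mA.
Collector loop: V_CE = V_CC − I_C·R_C = 21 − 2.03×0.68 = 19.6 V.
Since V_CE = 19.6 V > V_CE(sat) ≈ 0.2 V, the transistor is in the active region as assumed.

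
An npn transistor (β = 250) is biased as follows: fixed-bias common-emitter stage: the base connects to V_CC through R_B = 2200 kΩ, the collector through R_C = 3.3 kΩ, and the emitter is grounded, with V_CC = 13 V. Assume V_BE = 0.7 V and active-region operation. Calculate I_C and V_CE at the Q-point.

Base loop: V_CC = I_B·R_B + V_BE, so I_B = (13 − 0.7)/2200 kΩ = 0.00559 mA.
In the active region I_C = β·I_B = 250 × 0.00559 = 1.4 mA.
Collector loop: V_CE = V_CC − I_C·R_C = 13 − 1.4×3.3 = 8.39 V.
Since V_CE = 8.39 V > V_CE(sat) ≈ 0.2 V, the transistor is in the active region as assumed.

I_C ≈ 1.4 mA, V_CE ≈ 8.4 V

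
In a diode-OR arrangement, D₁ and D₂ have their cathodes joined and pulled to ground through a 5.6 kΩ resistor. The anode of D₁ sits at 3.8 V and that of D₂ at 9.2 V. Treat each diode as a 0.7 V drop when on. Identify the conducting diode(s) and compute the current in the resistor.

Assume both conduct. Then node N would need to be at both 3.8−0.7 = 3.1 V and 9.2−0.7 = 8.5 V, which is impossible.
Assume only D₂ conducts: V_N = 9.2 − 0.7 = 8.5 V, so I_R = 8.5/5.6 = 1.52 mA.
Check D₁: its anode-to-cathode voltage is 3.8 − 8.5 = -4.7 V < 0.7 V, so it is off. The assumption is consistent.

Only D₂ conducts; I_R ≈ 1.5 mA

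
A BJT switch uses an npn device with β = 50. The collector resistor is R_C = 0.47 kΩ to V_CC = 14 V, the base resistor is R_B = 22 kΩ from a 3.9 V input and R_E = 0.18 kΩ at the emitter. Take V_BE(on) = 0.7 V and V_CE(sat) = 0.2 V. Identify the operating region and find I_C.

Assume active. Base-emitter loop: I_B = (V_BB − V_BE)/(R_B + (β+1)R_E) = (3.9 − 0.7)/(22 + 51×0.18) = 0.103 mA.
I_C = β·I_B = 50×0.103 = 5.13 mA.
V_CE = V_CC − I_C·R_C − I_E·R_E = 14 − 5.13×0.47 − 5.23×0.18 = 10.6 V > V_CE(sat), so the active-region assumption holds.

active; I_C ≈ 5.1 mA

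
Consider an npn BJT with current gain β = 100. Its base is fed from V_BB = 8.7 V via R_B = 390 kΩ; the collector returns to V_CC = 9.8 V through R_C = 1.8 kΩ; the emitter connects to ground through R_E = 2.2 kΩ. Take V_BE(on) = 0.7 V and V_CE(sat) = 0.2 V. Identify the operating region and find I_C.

active; I_C ≈ 1.3 mA

Assume active. Base-emitter loop: I_B = (V_BB − V_BE)/(R_B + (β+1)R_E) = (8.7 − 0.7)/(390 + 101×2.2) = 0.0131 mA.
I_C = β·I_B = 100×0.0131 = 1.31 mA.
V_CE = V_CC − I_C·R_C − I_E·R_E = 9.8 − 1.31×1.8 − 1.32×2.2 = 4.54 V > V_CE(sat), so the active-region assumption holds.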